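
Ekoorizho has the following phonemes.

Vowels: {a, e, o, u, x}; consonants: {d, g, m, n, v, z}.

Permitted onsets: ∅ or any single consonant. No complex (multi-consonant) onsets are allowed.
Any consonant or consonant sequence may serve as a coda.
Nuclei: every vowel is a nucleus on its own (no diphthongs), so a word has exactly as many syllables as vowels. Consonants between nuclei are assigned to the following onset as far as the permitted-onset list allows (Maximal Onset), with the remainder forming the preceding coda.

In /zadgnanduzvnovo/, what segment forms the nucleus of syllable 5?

Nuclei (vowels): a, a, u, o, o → 5 syllables.
The fifth nucleus (vowel 5 from the left) is /o/.

o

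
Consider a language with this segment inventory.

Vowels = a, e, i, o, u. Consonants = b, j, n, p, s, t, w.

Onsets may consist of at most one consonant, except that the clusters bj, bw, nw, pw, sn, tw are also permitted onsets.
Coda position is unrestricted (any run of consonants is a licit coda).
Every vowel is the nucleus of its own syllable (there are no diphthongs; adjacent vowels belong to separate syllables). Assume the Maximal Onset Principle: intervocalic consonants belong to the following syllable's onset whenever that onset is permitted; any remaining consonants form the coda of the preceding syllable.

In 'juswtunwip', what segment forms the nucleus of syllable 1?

Nuclei (vowels): u, u, i → 3 syllables.
The first nucleus (vowel 1 from the left) is /u/.

u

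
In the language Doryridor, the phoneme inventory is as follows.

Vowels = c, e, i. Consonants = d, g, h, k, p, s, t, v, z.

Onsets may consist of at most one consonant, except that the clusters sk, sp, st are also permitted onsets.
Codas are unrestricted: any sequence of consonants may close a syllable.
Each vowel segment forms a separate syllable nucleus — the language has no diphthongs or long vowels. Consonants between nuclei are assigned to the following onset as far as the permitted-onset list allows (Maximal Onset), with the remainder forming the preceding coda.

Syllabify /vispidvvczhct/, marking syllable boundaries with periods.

Nuclei (vowels): i, i, c, c → 4 syllables.
/i…i/ gap (V1→V2): /sp/ is a licit onset in full, so it all attaches to the next syllable.
/i…c/ gap (V2→V3): cluster /dvv/ — the longest permitted-onset suffix is /v/; onset = /v/, preceding coda = /dv/.
/c…c/ gap (V3→V4): cluster /zh/ — the longest permitted-onset suffix is /h/; onset = /h/, preceding coda = /z/.

vi.spidv.vcz.hct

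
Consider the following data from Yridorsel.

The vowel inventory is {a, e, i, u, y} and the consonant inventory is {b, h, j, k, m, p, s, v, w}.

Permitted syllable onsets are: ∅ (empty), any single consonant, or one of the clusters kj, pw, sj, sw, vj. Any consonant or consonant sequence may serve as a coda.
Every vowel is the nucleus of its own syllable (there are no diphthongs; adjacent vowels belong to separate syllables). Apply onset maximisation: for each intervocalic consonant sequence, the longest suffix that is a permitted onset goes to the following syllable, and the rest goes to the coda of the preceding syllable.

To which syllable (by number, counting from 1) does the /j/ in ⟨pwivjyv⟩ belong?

2

Vowels present: i, y; each is a nucleus, giving 2 syllables.
/i…y/ gap (V1→V2): cluster /vj/ — /vj/ is itself a permitted onset, so the whole cluster goes right; preceding coda = ∅.
Result: pwi.vjyv.
The /j/ is in the onset of syllable 2 (/vjyv/).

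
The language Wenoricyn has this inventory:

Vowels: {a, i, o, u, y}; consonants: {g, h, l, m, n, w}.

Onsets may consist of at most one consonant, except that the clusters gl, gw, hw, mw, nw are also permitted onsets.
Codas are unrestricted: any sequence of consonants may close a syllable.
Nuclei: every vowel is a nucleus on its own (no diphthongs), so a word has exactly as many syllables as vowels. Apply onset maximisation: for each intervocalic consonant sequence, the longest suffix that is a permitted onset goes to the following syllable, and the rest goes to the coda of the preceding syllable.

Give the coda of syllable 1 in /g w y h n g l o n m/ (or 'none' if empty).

hn

Vowels present: y, o; each is a nucleus, giving 2 syllables.
/y…o/ gap (V1→V2): cluster /hngl/ — the longest permitted-onset suffix is /gl/; onset = /gl/, preceding coda = /hn/.
Putting it together: gwyhn.glonm.
Syllable 1 is /gwyhn/: onset /gw/, nucleus /y/, coda /hn/.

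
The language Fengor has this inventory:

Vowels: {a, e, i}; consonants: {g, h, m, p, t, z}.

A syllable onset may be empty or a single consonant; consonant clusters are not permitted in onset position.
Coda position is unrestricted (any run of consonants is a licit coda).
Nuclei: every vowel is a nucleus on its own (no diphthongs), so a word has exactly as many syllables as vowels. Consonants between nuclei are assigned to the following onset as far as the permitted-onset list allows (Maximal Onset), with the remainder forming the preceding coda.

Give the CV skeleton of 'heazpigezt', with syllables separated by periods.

CV.VC.CV.CVCC

The vowels are e, a, i, e — 4 nuclei, so 4 syllables.
σ1/σ2 boundary: nothing intervenes; syllable break is V.V.
σ2/σ3 boundary: cluster /zp/ — the longest permitted-onset suffix is /p/; onset = /p/, preceding coda = /z/.
σ3/σ4 boundary: /g/ → onset of the next syllable (single consonants are always licit onsets).
Result: he.az.pi.gezt.
Mapping each syllable to C/V: /he/ → CV, /az/ → VC, /pi/ → CV, /gezt/ → CVCC.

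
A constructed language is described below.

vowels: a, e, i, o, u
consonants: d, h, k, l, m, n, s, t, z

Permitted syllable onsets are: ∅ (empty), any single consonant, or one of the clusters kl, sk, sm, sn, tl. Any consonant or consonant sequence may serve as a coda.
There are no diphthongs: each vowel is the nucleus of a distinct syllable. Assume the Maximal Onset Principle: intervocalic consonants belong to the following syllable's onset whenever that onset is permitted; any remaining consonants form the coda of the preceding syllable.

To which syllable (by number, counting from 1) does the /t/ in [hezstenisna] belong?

Nuclei (vowels): e, e, i, a → 4 syllables.
Between /e/ (V1) and /e/ (V2): /zst/; trying suffixes from longest down, /t/ is the first permitted one, so coda /zs/ | onset /t/.
Between /e/ (V2) and /i/ (V3): /n/ → onset of the next syllable (single consonants are always licit onsets).
Between /i/ (V3) and /a/ (V4): cluster /sn/ — /sn/ is itself a permitted onset, so the whole cluster goes right; preceding coda = ∅.
Result: hezs.te.ni.sna.
The /t/ is in the onset of syllable 2 (/te/).

2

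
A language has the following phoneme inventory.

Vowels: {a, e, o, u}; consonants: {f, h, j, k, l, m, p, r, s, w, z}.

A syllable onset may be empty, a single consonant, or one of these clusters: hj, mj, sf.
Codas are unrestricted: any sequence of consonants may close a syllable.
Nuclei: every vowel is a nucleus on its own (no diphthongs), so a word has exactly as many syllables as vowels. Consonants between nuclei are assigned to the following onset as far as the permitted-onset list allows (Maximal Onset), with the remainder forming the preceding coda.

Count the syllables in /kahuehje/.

4

Nuclei (vowels): a, u, e, e → 4 syllables.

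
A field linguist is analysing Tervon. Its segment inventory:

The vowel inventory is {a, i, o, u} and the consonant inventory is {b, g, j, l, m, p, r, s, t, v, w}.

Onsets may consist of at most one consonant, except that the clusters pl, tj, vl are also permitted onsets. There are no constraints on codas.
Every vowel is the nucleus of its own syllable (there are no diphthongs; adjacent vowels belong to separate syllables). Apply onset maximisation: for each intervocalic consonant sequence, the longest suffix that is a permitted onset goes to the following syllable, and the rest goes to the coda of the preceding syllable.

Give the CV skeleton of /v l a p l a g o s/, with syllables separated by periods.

Vowels present: a, a, o; each is a nucleus, giving 3 syllables.
Between /a/ (V1) and /a/ (V2): /pl/ — entire cluster is a permitted onset → onset /pl/, coda ∅.
Between /a/ (V2) and /o/ (V3): just /g/ — single C goes to the following onset.
Syllabification: vla.pla.gos.
Mapping each syllable to C/V: /vla/ → CCV, /pla/ → CCV, /gos/ → CVC.

CCV.CCV.CVC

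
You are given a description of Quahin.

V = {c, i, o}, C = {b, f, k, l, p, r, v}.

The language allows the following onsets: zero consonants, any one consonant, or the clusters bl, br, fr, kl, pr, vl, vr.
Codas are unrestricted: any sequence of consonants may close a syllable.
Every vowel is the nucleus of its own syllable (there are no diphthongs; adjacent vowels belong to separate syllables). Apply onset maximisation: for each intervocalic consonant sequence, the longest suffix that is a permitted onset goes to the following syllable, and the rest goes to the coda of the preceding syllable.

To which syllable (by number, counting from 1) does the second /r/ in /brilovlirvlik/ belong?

Nuclei (vowels): i, o, i, i → 4 syllables.
σ1/σ2 boundary: /l/ is a single consonant, so it becomes the next onset.
σ2/σ3 boundary: cluster /vl/ — /vl/ is itself a permitted onset, so the whole cluster goes right; preceding coda = ∅.
σ3/σ4 boundary: /rvl/ splits as /r/ + /vl/ (/vl/ is the longest suffix that is a licit onset).
So the parse is bri.lo.vlir.vlik.
The second /r/ is in the coda of syllable 3 (/vlir/).

3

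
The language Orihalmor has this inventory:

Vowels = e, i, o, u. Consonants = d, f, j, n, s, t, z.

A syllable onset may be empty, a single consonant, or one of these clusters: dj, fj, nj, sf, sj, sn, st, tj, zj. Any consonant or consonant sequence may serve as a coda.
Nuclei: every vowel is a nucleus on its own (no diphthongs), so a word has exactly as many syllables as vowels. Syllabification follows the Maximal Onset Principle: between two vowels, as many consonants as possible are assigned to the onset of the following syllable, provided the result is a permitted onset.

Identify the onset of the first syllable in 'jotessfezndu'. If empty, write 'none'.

j

Nuclei (vowels): o, e, e, u → 4 syllables.
/o…e/ gap (V1→V2): just /t/ — single C goes to the following onset.
/e…e/ gap (V2→V3): cluster /ssf/ — the longest permitted-onset suffix is /sf/; onset = /sf/, preceding coda = /s/.
/e…u/ gap (V3→V4): /znd/ — longest licit onset from the right is /d/, leaving /zn/ as coda.
Syllabification: jo.tes.sfezn.du.
Syllable 1 is /jo/: onset /j/, nucleus /o/, coda ∅.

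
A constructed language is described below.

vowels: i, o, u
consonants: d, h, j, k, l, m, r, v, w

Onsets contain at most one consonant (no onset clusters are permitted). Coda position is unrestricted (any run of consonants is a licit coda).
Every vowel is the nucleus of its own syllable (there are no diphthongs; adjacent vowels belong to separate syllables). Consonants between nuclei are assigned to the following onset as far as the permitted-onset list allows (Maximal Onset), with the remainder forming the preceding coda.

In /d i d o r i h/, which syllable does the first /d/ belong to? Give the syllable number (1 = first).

1

Nuclei (vowels): i, o, i → 3 syllables.
V1 /i/ – V2 /o/: just /d/ — single C goes to the following onset.
V2 /o/ – V3 /i/: /r/ is a single consonant, so it becomes the next onset.
Syllabification: di.do.rih.
The first /d/ is in the onset of syllable 1 (/di/).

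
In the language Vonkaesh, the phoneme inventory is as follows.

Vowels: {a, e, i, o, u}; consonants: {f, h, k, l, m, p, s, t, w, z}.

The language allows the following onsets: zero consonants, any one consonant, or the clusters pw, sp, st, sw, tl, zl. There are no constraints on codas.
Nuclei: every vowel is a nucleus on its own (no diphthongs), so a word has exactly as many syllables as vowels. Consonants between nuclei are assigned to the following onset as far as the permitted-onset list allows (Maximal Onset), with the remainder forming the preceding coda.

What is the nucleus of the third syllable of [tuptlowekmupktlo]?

Vowels present: u, o, e, u, o; each is a nucleus, giving 5 syllables.
The third nucleus (vowel 3 from the left) is /e/.

e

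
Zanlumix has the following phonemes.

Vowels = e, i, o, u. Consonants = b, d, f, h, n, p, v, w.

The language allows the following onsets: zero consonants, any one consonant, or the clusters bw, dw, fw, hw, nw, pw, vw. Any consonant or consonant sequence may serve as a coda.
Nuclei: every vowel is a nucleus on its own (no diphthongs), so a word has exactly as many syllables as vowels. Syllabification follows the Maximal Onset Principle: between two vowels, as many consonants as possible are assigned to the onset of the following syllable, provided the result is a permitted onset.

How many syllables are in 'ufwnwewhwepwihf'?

4

The vowels are u, e, e, i — 4 nuclei, so 4 syllables.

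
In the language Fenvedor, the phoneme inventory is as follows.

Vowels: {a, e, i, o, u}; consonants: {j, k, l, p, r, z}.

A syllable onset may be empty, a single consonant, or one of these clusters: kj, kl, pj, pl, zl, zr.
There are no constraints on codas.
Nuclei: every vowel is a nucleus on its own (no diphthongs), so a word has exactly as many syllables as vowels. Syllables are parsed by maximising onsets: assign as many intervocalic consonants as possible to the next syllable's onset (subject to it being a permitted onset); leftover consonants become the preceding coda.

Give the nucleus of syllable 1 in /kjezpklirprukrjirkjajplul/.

Nuclei (vowels): e, i, u, i, a, u → 6 syllables.
The first nucleus (vowel 1 from the left) is /e/.

e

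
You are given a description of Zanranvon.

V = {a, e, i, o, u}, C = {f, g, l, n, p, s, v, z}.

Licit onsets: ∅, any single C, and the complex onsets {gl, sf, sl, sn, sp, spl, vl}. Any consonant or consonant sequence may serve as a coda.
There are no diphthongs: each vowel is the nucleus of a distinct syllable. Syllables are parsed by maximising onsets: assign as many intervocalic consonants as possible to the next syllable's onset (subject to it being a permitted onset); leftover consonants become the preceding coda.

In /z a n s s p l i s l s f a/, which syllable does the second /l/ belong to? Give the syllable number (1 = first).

Vowels present: a, i, a; each is a nucleus, giving 3 syllables.
Between /a/ (V1) and /i/ (V2): /nsspl/ — longest licit onset from the right is /spl/, leaving /ns/ as coda.
Between /i/ (V2) and /a/ (V3): /slsf/ splits as /sl/ + /sf/ (/sf/ is the longest suffix that is a licit onset).
So the parse is zans.splisl.sfa.
The second /l/ is in the coda of syllable 2 (/splisl/).

2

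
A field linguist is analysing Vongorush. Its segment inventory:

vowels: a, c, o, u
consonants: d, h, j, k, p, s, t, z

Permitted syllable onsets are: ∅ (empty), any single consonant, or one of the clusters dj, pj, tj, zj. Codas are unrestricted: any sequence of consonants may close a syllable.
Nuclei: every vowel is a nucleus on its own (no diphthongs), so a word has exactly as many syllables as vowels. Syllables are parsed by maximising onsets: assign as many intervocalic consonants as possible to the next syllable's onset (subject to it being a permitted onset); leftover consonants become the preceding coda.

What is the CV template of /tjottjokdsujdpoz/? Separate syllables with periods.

CCVC.CCVCC.CVCC.CVC

The vowels are o, o, u, o — 4 nuclei, so 4 syllables.
V1 /o/ – V2 /o/: /ttj/; trying suffixes from longest down, /tj/ is the first permitted one, so coda /t/ | onset /tj/.
V2 /o/ – V3 /u/: /kds/ — longest licit onset from the right is /s/, leaving /kd/ as coda.
V3 /u/ – V4 /o/: /jdp/; trying suffixes from longest down, /p/ is the first permitted one, so coda /jd/ | onset /p/.
So the parse is tjot.tjokd.sujd.poz.
Mapping each syllable to C/V: /tjot/ → CCVC, /tjokd/ → CCVCC, /sujd/ → CVCC, /poz/ → CVC.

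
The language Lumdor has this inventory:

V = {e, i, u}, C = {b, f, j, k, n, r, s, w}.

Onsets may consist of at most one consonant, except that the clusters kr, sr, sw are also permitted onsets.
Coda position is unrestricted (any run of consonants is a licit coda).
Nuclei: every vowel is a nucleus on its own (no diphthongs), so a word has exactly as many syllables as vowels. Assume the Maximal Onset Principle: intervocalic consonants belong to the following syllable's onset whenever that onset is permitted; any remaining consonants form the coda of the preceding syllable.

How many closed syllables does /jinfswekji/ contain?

2

Nuclei (vowels): i, e, i → 3 syllables.
/i…e/ gap (V1→V2): /nfsw/; trying suffixes from longest down, /sw/ is the first permitted one, so coda /nf/ | onset /sw/.
/e…i/ gap (V2→V3): /kj/ splits as /k/ + /j/ (/j/ is the longest suffix that is a licit onset).
Result: jinf.swek.ji.
Classifying each syllable: /jinf/ (closed), /swek/ (closed), /ji/ (open).
Closed syllables: 2.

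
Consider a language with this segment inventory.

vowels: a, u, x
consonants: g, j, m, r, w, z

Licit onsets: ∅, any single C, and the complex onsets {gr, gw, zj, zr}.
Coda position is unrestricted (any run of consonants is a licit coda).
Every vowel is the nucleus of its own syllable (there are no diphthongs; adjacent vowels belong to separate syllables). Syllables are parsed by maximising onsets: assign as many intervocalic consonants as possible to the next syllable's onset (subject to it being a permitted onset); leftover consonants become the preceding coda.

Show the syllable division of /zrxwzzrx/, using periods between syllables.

zrxwz.zrx

Vowels present: x, x; each is a nucleus, giving 2 syllables.
/x…x/ gap (V1→V2): /wzzr/; trying suffixes from longest down, /zr/ is the first permitted one, so coda /wz/ | onset /zr/.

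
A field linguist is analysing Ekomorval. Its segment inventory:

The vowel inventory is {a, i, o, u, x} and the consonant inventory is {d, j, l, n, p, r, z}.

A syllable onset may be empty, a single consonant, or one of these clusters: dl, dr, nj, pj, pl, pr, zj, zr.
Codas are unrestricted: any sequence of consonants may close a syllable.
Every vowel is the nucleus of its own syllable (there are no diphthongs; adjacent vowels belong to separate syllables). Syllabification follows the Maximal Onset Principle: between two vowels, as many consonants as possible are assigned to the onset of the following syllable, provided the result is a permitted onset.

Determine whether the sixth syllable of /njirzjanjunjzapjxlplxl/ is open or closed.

The vowels are i, a, u, a, x, x — 6 nuclei, so 6 syllables.
Between /i/ (V1) and /a/ (V2): /rzj/; trying suffixes from longest down, /zj/ is the first permitted one, so coda /r/ | onset /zj/.
Between /a/ (V2) and /u/ (V3): cluster /nj/ — /nj/ is itself a permitted onset, so the whole cluster goes right; preceding coda = ∅.
Between /u/ (V3) and /a/ (V4): /njz/ — longest licit onset from the right is /z/, leaving /nj/ as coda.
Between /a/ (V4) and /x/ (V5): /pj/ — entire cluster is a permitted onset → onset /pj/, coda ∅.
Between /x/ (V5) and /x/ (V6): /lpl/; trying suffixes from longest down, /pl/ is the first permitted one, so coda /l/ | onset /pl/.
So the parse is njir.zja.njunj.za.pjxl.plxl.
Syllable 6 is /plxl/ with coda /l/, so it is closed.

closed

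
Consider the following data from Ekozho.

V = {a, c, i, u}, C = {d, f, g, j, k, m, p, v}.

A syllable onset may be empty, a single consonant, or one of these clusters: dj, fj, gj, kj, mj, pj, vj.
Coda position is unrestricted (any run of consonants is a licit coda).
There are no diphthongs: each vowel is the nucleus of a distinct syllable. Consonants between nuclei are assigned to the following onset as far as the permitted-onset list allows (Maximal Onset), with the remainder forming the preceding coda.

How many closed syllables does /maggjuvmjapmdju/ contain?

3

Vowels present: a, u, a, u; each is a nucleus, giving 4 syllables.
V1 /a/ – V2 /u/: /ggj/; trying suffixes from longest down, /gj/ is the first permitted one, so coda /g/ | onset /gj/.
V2 /u/ – V3 /a/: /vmj/ — longest licit onset from the right is /mj/, leaving /v/ as coda.
V3 /a/ – V4 /u/: /pmdj/ splits as /pm/ + /dj/ (/dj/ is the longest suffix that is a licit onset).
So the parse is mag.gjuv.mjapm.dju.
Classifying each syllable: /mag/ (closed), /gjuv/ (closed), /mjapm/ (closed), /dju/ (open).
Closed syllables: 3.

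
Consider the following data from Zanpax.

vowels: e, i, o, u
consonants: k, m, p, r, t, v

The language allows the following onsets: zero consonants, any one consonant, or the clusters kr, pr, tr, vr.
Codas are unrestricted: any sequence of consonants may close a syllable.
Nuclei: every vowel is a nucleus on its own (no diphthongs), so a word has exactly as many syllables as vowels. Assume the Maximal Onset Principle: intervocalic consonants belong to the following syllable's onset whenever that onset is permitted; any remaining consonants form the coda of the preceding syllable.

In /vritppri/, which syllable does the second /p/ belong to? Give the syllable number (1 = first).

Vowels present: i, i; each is a nucleus, giving 2 syllables.
V1 /i/ – V2 /i/: /tppr/; trying suffixes from longest down, /pr/ is the first permitted one, so coda /tp/ | onset /pr/.
Syllabification: vritp.pri.
The second /p/ is in the onset of syllable 2 (/pri/).

2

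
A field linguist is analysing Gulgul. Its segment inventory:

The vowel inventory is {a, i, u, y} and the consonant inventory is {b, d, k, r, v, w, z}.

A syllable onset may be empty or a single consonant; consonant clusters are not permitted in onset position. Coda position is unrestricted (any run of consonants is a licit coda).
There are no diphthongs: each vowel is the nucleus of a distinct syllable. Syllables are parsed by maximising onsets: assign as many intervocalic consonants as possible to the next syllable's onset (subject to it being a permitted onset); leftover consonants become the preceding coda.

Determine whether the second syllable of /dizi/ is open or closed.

Vowels present: i, i; each is a nucleus, giving 2 syllables.
/i…i/ gap (V1→V2): /z/ → onset of the next syllable (single consonants are always licit onsets).
So the parse is di.zi.
Syllable 2 is /zi/; it ends in its nucleus with no coda, so it is open.

open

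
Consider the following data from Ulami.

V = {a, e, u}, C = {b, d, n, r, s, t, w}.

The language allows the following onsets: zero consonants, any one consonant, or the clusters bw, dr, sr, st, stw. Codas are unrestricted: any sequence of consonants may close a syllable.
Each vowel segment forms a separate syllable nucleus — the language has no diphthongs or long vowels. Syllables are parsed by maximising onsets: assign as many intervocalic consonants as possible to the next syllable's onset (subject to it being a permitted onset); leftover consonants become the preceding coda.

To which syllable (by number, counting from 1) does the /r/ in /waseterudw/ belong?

Vowels present: a, e, e, u; each is a nucleus, giving 4 syllables.
/a…e/ gap (V1→V2): just /s/ — single C goes to the following onset.
/e…e/ gap (V2→V3): /t/ is a single consonant, so it becomes the next onset.
/e…u/ gap (V3→V4): /r/ → onset of the next syllable (single consonants are always licit onsets).
So the parse is wa.se.te.rudw.
The /r/ is in the onset of syllable 4 (/rudw/).

4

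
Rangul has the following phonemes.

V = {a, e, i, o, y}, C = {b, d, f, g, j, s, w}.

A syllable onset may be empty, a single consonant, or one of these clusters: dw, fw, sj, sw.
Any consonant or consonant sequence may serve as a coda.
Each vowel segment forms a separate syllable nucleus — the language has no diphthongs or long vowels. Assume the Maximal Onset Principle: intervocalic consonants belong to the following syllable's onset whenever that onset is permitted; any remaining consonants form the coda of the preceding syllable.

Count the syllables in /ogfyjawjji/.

4

Vowels present: o, y, a, i; each is a nucleus, giving 4 syllables.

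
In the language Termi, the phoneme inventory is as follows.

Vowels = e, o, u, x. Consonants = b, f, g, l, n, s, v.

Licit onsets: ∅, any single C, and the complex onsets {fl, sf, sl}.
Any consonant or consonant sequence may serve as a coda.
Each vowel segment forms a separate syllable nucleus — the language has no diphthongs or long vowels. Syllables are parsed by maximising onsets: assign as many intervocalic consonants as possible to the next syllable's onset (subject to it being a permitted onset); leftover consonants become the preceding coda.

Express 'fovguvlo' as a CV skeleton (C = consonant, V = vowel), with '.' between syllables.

CVC.CVC.CV

Nuclei (vowels): o, u, o → 3 syllables.
σ1/σ2 boundary: cluster /vg/ — the longest permitted-onset suffix is /g/; onset = /g/, preceding coda = /v/.
σ2/σ3 boundary: /vl/ — longest licit onset from the right is /l/, leaving /v/ as coda.
Putting it together: fov.guv.lo.
Mapping each syllable to C/V: /fov/ → CVC, /guv/ → CVC, /lo/ → CV.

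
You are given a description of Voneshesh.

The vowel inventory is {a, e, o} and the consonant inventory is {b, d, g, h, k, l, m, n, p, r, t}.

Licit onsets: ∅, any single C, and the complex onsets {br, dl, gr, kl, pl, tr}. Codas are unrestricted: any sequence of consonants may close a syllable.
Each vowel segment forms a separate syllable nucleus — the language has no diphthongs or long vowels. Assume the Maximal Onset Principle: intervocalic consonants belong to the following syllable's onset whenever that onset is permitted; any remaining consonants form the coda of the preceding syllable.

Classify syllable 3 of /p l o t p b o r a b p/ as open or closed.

The vowels are o, o, a — 3 nuclei, so 3 syllables.
σ1/σ2 boundary: /tpb/ splits as /tp/ + /b/ (/b/ is the longest suffix that is a licit onset).
σ2/σ3 boundary: just /r/ — single C goes to the following onset.
Putting it together: plotp.bo.rabp.
Syllable 3 is /rabp/ with coda /bp/, so it is closed.

closed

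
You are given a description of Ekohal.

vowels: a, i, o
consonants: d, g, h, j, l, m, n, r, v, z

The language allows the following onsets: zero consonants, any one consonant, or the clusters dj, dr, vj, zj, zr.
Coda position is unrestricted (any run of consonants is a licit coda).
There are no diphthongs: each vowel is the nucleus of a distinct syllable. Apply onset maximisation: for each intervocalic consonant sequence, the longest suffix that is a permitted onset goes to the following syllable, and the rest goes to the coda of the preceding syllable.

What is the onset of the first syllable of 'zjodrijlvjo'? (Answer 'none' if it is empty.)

Vowels present: o, i, o; each is a nucleus, giving 3 syllables.
V1 /o/ – V2 /i/: cluster /dr/ — /dr/ is itself a permitted onset, so the whole cluster goes right; preceding coda = ∅.
V2 /i/ – V3 /o/: /jlvj/ splits as /jl/ + /vj/ (/vj/ is the longest suffix that is a licit onset).
Putting it together: zjo.drijl.vjo.
Syllable 1 is /zjo/: onset /zj/, nucleus /o/, coda ∅.

zj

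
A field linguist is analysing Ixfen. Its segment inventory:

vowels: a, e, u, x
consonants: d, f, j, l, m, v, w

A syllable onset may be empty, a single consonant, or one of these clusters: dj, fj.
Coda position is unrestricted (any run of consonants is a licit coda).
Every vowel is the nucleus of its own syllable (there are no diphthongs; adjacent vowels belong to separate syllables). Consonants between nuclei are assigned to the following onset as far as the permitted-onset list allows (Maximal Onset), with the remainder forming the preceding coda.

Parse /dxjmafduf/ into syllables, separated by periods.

Nuclei (vowels): x, a, u → 3 syllables.
σ1/σ2 boundary: /jm/ splits as /j/ + /m/ (/m/ is the longest suffix that is a licit onset).
σ2/σ3 boundary: /fd/ — longest licit onset from the right is /d/, leaving /f/ as coda.

dxj.maf.duf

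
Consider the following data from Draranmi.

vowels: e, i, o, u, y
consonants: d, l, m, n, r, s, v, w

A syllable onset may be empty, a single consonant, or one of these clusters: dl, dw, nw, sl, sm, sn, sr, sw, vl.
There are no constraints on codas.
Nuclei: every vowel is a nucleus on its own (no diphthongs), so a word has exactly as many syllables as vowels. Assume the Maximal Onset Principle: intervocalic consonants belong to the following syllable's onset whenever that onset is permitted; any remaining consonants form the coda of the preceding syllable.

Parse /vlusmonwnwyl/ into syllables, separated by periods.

Nuclei (vowels): u, o, y → 3 syllables.
V1 /u/ – V2 /o/: cluster /sm/ — /sm/ is itself a permitted onset, so the whole cluster goes right; preceding coda = ∅.
V2 /o/ – V3 /y/: cluster /nwnw/ — the longest permitted-onset suffix is /nw/; onset = /nw/, preceding coda = /nw/.

vlu.smonw.nwyl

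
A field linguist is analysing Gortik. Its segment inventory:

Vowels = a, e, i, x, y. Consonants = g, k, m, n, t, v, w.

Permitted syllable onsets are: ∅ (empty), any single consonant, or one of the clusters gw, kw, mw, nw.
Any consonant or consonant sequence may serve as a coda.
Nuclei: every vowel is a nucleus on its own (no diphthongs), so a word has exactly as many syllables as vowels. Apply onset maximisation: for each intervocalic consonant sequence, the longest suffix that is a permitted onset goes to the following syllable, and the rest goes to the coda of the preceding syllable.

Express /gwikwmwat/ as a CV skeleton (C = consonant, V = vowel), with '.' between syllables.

Nuclei (vowels): i, a → 2 syllables.
Between /i/ (V1) and /a/ (V2): /kwmw/ — longest licit onset from the right is /mw/, leaving /kw/ as coda.
Result: gwikw.mwat.
Mapping each syllable to C/V: /gwikw/ → CCVCC, /mwat/ → CCVC.

CCVCC.CCVC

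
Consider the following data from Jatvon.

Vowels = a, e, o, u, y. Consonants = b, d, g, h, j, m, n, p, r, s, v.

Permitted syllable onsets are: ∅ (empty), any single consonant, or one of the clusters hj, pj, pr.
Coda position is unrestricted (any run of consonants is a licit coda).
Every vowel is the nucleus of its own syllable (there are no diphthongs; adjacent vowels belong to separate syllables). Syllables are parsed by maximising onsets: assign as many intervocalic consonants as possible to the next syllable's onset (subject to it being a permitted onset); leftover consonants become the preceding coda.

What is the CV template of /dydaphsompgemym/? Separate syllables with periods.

Vowels present: y, a, o, e, y; each is a nucleus, giving 5 syllables.
/y…a/ gap (V1→V2): /d/ is a single consonant, so it becomes the next onset.
/a…o/ gap (V2→V3): /phs/; trying suffixes from longest down, /s/ is the first permitted one, so coda /ph/ | onset /s/.
/o…e/ gap (V3→V4): /mpg/ — longest licit onset from the right is /g/, leaving /mp/ as coda.
/e…y/ gap (V4→V5): just /m/ — single C goes to the following onset.
Putting it together: dy.daph.somp.ge.mym.
Mapping each syllable to C/V: /dy/ → CV, /daph/ → CVCC, /somp/ → CVCC, /ge/ → CV, /mym/ → CVC.

CV.CVCC.CVCC.CV.CVC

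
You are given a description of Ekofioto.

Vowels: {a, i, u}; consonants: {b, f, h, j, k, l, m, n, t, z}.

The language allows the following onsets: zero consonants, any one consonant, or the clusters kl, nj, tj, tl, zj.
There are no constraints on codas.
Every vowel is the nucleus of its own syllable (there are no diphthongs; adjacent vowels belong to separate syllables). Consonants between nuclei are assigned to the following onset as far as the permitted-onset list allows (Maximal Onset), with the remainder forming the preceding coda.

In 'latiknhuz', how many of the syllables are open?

1

The vowels are a, i, u — 3 nuclei, so 3 syllables.
/a…i/ gap (V1→V2): /t/ is a single consonant, so it becomes the next onset.
/i…u/ gap (V2→V3): /knh/; trying suffixes from longest down, /h/ is the first permitted one, so coda /kn/ | onset /h/.
So the parse is la.tikn.huz.
Classifying each syllable: /la/ (open), /tikn/ (closed), /huz/ (closed).
Open syllables: 1.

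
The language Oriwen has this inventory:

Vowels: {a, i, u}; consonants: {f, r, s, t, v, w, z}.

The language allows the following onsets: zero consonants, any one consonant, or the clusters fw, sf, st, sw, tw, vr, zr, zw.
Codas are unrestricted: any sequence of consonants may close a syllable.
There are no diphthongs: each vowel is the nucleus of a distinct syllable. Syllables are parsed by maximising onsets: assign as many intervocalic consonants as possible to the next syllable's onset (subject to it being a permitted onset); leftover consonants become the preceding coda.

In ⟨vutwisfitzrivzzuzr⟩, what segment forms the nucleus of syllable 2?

The vowels are u, i, i, i, u — 5 nuclei, so 5 syllables.
The second nucleus (vowel 2 from the left) is /i/.

i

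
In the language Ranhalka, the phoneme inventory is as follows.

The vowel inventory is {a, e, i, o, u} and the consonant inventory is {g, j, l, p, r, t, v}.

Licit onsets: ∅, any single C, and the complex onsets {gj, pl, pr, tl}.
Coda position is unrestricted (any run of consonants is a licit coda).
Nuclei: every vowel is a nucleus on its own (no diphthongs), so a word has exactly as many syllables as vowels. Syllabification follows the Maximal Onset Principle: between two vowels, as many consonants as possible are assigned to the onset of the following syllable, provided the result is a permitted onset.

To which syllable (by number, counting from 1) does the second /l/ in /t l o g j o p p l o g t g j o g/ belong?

Vowels present: o, o, o, o; each is a nucleus, giving 4 syllables.
Between /o/ (V1) and /o/ (V2): cluster /gj/ — /gj/ is itself a permitted onset, so the whole cluster goes right; preceding coda = ∅.
Between /o/ (V2) and /o/ (V3): cluster /ppl/ — the longest permitted-onset suffix is /pl/; onset = /pl/, preceding coda = /p/.
Between /o/ (V3) and /o/ (V4): cluster /gtgj/ — the longest permitted-onset suffix is /gj/; onset = /gj/, preceding coda = /gt/.
So the parse is tlo.gjop.plogt.gjog.
The second /l/ is in the onset of syllable 3 (/plogt/).

3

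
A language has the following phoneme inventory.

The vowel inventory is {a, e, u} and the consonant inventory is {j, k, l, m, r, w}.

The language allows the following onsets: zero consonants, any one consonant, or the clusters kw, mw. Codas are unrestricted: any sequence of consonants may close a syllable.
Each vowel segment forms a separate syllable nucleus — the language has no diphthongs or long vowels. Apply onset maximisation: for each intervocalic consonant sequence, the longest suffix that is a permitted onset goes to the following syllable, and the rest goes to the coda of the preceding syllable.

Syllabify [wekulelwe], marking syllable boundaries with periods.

we.ku.lel.we

The vowels are e, u, e, e — 4 nuclei, so 4 syllables.
σ1/σ2 boundary: /k/ is a single consonant, so it becomes the next onset.
σ2/σ3 boundary: just /l/ — single C goes to the following onset.
σ3/σ4 boundary: cluster /lw/ — the longest permitted-onset suffix is /w/; onset = /w/, preceding coda = /l/.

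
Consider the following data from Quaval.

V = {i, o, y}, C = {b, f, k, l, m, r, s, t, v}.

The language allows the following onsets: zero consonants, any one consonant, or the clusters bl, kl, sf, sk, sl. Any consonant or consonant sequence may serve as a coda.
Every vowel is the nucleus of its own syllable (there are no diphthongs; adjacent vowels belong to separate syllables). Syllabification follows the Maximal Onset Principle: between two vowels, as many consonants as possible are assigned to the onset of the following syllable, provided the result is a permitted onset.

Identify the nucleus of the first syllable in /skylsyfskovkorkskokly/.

Vowels present: y, y, o, o, o, y; each is a nucleus, giving 6 syllables.
The first nucleus (vowel 1 from the left) is /y/.

y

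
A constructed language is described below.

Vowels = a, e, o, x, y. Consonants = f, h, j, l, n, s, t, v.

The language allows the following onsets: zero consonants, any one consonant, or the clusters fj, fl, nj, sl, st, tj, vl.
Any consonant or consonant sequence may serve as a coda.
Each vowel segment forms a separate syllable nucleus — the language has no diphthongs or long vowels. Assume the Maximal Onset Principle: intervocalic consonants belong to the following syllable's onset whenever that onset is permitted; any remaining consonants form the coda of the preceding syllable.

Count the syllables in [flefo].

2

The vowels are e, o — 2 nuclei, so 2 syllables.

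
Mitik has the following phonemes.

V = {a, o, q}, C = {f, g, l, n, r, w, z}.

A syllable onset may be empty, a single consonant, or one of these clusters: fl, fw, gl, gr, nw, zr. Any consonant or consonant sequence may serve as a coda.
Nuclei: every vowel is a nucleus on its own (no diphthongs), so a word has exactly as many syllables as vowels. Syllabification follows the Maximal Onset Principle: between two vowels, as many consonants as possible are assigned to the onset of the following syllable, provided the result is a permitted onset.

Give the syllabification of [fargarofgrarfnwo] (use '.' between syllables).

Nuclei (vowels): a, a, o, a, o → 5 syllables.
σ1/σ2 boundary: /rg/ — longest licit onset from the right is /g/, leaving /r/ as coda.
σ2/σ3 boundary: /r/ is a single consonant, so it becomes the next onset.
σ3/σ4 boundary: /fgr/ — longest licit onset from the right is /gr/, leaving /f/ as coda.
σ4/σ5 boundary: /rfnw/ splits as /rf/ + /nw/ (/nw/ is the longest suffix that is a licit onset).

far.ga.rof.grarf.nwo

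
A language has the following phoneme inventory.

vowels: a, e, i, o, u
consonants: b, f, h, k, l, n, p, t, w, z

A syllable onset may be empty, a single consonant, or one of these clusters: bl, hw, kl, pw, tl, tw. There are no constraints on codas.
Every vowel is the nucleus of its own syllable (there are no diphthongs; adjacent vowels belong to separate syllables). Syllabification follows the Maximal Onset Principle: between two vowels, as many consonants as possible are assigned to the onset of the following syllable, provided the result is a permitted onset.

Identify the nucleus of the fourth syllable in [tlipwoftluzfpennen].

e

Nuclei (vowels): i, o, u, e, e → 5 syllables.
The fourth nucleus (vowel 4 from the left) is /e/.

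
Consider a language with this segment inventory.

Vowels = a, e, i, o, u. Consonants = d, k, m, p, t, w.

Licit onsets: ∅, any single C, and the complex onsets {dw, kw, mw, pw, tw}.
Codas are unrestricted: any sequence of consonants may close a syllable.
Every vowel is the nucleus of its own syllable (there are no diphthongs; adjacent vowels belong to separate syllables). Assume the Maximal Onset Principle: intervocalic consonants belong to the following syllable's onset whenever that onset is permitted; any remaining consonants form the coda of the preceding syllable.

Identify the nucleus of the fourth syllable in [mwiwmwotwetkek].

Vowels present: i, o, e, e; each is a nucleus, giving 4 syllables.
The fourth nucleus (vowel 4 from the left) is /e/.

e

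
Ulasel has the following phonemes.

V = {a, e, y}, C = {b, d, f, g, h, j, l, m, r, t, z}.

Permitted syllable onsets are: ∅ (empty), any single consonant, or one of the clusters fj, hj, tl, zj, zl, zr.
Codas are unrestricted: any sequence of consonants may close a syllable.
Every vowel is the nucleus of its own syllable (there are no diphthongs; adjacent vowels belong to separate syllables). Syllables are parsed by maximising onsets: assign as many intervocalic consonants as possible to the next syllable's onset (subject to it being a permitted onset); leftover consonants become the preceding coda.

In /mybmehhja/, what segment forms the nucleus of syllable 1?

Vowels present: y, e, a; each is a nucleus, giving 3 syllables.
The first nucleus (vowel 1 from the left) is /y/.

y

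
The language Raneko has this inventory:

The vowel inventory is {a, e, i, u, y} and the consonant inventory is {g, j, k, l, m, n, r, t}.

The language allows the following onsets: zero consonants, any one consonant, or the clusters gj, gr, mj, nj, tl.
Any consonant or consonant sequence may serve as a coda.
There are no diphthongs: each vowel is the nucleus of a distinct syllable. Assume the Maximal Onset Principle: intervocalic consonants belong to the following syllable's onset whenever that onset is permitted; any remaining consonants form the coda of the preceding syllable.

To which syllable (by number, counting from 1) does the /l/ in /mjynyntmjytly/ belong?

The vowels are y, y, y, y — 4 nuclei, so 4 syllables.
/y…y/ gap (V1→V2): /n/ is a single consonant, so it becomes the next onset.
/y…y/ gap (V2→V3): /ntmj/; trying suffixes from longest down, /mj/ is the first permitted one, so coda /nt/ | onset /mj/.
/y…y/ gap (V3→V4): /tl/ is a licit onset in full, so it all attaches to the next syllable.
Result: mjy.nynt.mjy.tly.
The /l/ is in the onset of syllable 4 (/tly/).

4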